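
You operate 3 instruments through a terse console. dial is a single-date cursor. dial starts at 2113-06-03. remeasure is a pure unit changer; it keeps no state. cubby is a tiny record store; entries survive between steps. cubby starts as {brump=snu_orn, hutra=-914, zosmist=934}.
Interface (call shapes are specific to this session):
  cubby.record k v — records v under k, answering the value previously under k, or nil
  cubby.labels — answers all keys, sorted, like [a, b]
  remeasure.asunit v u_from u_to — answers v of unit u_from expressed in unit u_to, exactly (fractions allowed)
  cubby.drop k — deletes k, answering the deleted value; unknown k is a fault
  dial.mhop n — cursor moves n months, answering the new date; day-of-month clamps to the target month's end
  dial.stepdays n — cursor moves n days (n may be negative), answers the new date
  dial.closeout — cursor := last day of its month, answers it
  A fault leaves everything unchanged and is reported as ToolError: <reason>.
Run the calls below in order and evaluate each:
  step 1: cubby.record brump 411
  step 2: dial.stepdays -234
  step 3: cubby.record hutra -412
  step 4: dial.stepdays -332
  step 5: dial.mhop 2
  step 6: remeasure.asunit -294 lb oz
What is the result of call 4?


;; 1. cubby.record(k→brump, v→411) => snu_orn
;; 2. dial.stepdays(n→-234) => 2112-10-12
;; 3. cubby.record(k→hutra, v→-412) => -914
;; 4. dial.stepdays(n→-332) => 2111-11-15
;; 5. dial.mhop(n→2) => 2112-01-15
;; 6. remeasure.asunit(v→-294, u_from→lb, u_to→oz) => -4704

Answer: 2111-11-15


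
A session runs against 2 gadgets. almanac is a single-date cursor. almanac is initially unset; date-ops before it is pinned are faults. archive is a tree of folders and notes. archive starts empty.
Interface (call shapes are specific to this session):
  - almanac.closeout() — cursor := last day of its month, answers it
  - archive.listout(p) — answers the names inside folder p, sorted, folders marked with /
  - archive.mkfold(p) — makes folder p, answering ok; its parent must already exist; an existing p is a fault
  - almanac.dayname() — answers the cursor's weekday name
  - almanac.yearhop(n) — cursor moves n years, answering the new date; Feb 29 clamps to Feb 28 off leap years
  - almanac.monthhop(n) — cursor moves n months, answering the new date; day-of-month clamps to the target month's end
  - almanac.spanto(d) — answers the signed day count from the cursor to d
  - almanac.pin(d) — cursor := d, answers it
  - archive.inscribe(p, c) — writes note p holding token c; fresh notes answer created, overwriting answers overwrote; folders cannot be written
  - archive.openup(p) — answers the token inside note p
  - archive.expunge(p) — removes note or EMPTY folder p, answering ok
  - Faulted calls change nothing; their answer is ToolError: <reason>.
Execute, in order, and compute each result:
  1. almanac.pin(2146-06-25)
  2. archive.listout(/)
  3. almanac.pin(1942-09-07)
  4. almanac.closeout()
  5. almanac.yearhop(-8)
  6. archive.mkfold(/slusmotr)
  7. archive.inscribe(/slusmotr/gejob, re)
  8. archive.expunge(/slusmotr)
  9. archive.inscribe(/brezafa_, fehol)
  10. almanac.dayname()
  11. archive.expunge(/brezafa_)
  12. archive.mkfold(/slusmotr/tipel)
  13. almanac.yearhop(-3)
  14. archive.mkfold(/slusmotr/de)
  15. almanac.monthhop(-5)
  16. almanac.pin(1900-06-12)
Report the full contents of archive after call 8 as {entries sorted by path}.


-- 1. almanac.pin(2146-06-25) : 2146-06-25
-- 2. archive.listout(/) : []
-- 3. almanac.pin(1942-09-07) : 1942-09-07
-- 4. almanac.closeout() : 1942-09-30
-- 5. almanac.yearhop(-8) : 1934-09-30
-- 6. archive.mkfold(/slusmotr) : ok
-- 7. archive.inscribe(/slusmotr/gejob, re) : created
-- 8. archive.expunge(/slusmotr) : ToolError: not empty
-- 9. archive.inscribe(/brezafa_, fehol) : created
-- 10. almanac.dayname() : Sunday
-- 11. archive.expunge(/brezafa_) : ok
-- 12. archive.mkfold(/slusmotr/tipel) : ok
-- 13. almanac.yearhop(-3) : 1931-09-30
-- 14. archive.mkfold(/slusmotr/de) : ok
-- 15. almanac.monthhop(-5) : 1931-04-30
-- 16. almanac.pin(1900-06-12) : 1900-06-12

Answer: {slusmotr/, slusmotr/gejob=re}


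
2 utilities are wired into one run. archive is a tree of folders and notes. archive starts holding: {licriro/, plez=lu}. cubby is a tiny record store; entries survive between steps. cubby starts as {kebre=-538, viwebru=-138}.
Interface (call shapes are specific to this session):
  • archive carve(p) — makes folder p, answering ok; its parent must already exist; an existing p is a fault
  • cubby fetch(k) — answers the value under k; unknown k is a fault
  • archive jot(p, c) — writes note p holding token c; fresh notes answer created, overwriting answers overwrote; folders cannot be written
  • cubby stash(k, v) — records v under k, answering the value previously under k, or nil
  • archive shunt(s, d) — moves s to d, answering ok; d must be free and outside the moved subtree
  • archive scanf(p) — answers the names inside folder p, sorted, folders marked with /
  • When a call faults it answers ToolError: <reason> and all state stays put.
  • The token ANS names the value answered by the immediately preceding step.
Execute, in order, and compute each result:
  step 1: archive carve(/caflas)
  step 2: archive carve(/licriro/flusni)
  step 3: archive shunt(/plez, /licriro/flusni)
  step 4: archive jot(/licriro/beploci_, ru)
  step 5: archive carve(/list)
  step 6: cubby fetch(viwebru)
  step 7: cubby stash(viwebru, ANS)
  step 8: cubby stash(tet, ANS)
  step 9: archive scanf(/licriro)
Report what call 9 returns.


Answer: [beploci_, flusni/]

Derivation:
;; 1. archive carve(p=/caflas) => ok
;; 2. archive carve(p=/licriro/flusni) => ok
;; 3. archive shunt(s=/plez, d=/licriro/flusni) => ToolError: exists
;; 4. archive jot(p=/licriro/beploci_, c=ru) => created
;; 5. archive carve(p=/list) => ok
;; 6. cubby fetch(k=viwebru) => -138
;; 7. cubby stash(k=viwebru, v=ANS) => -138
;; 8. cubby stash(k=tet, v=ANS) => nil
;; 9. archive scanf(p=/licriro) => [beploci_, flusni/]


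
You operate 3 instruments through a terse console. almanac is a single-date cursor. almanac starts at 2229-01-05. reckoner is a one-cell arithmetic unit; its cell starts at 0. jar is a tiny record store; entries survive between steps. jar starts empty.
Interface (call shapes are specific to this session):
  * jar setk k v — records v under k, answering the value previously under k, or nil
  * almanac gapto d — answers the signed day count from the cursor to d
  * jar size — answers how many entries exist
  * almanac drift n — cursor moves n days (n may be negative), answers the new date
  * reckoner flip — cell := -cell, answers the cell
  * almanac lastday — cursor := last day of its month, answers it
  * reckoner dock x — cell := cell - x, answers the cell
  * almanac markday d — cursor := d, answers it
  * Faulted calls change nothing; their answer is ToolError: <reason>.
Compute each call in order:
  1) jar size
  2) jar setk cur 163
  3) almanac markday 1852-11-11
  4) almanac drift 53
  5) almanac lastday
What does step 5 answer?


I try jar size, which returns 0.
Calling jar setk with k='cur', v='163': nil.
Using almanac markday with d='1852-11-11', and see 1852-11-11.
Now I run almanac drift with n='53', yielding 1853-01-03.
I use almanac lastday(), → 1853-01-31.

Answer: 1853-01-31


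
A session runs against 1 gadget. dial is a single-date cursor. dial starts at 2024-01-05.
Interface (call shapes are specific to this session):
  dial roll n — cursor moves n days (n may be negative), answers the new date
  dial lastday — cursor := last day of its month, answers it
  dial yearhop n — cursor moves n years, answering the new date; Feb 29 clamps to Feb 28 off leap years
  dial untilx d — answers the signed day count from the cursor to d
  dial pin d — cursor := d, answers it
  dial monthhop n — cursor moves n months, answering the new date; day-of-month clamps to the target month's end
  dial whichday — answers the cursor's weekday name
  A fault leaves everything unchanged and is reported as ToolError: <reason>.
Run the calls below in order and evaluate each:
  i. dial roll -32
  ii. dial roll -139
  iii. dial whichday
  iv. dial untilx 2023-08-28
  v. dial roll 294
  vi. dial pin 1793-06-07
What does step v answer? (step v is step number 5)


Calling dial roll passing n: -32, and get 2023-12-04.
I call dial roll passing n: -139: 2023-07-18.
Using dial whichday, which returns Tuesday.
Calling dial untilx passing d: 2023-08-28: 41.
Calling dial roll passing n: 294, → 2024-05-07.
I run dial pin passing d: 1793-06-07, yielding 1793-06-07.

Answer: 2024-05-07


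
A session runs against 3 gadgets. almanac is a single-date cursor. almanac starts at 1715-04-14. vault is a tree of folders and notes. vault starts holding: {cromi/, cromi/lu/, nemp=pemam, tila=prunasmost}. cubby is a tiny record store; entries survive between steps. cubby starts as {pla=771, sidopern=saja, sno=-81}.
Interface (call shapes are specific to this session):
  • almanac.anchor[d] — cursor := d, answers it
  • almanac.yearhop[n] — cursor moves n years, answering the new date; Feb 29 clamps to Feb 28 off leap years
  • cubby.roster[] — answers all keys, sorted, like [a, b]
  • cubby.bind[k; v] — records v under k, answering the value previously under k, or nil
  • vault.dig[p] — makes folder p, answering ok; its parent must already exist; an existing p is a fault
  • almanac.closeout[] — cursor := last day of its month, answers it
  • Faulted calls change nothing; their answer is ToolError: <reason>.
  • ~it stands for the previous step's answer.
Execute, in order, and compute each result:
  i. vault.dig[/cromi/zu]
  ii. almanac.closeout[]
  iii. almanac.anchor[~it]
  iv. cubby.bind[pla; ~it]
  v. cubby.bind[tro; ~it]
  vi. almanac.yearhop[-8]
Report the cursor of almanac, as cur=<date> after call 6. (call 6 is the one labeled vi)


Do: vault.dig[p=/cromi/zu]
See: ok
Do: almanac.closeout[]
See: 1715-04-30
Do: almanac.anchor[d=~it]
See: 1715-04-30
Do: cubby.bind[k=pla; v=~it]
See: 771
Do: cubby.bind[k=tro; v=~it]
See: nil
Do: almanac.yearhop[n=-8]
See: 1707-04-30

Answer: cur=1707-04-30


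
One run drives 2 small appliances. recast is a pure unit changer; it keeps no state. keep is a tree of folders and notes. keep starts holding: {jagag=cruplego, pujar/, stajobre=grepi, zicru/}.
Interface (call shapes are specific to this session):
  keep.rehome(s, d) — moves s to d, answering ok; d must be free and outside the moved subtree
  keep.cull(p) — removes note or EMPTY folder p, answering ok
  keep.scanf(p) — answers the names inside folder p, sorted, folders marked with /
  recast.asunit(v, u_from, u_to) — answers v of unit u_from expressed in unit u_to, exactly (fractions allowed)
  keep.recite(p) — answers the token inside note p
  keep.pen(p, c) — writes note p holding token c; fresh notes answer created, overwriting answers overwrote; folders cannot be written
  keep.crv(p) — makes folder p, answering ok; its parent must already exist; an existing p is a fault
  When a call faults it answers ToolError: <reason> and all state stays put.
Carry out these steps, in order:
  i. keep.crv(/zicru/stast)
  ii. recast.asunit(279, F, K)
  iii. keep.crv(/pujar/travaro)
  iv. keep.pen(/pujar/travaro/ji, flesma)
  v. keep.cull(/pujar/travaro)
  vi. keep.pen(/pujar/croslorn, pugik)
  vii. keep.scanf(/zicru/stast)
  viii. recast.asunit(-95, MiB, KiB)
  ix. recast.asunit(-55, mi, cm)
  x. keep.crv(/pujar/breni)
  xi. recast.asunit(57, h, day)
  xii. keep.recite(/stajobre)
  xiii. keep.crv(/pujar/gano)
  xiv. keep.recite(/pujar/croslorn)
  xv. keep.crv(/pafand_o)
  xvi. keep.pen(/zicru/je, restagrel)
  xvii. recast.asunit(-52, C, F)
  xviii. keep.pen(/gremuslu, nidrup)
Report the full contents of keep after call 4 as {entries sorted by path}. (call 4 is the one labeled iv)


Answer: {jagag=cruplego, pujar/, pujar/travaro/, pujar/travaro/ji=flesma, stajobre=grepi, zicru/, zicru/stast/}

Derivation:
I call crv with p=/zicru/stast, — result: ok.
Then asunit with v=279, u_from=F, u_to=K, and see 73867/180.
Invoking crv with p=/pujar/travaro, and see ok.
Calling pen with p=/pujar/travaro/ji, c=flesma, → created.
Using cull with p=/pujar/travaro, and see ToolError: not empty.
I call pen with p=/pujar/croslorn, c=pugik, which returns created.
I invoke scanf with p=/zicru/stast: [].
I try asunit with v=-95, u_from=MiB, u_to=KiB, and observe -97280.
I use asunit with v=-55, u_from=mi, u_to=cm, giving -8851392.
Now I run crv with p=/pujar/breni, yielding ok.
I use asunit with v=57, u_from=h, u_to=day, giving 19/8.
Invoking recite with p=/stajobre, yielding grepi.
Then crv with p=/pujar/gano, yielding ok.
Calling recite with p=/pujar/croslorn, and get pugik.
Now I run crv with p=/pafand_o, yielding ok.
I call pen with p=/zicru/je, c=restagrel, yielding created.
I try asunit with v=-52, u_from=C, u_to=F, → -308/5.
I invoke pen with p=/gremuslu, c=nidrup, which returns created.


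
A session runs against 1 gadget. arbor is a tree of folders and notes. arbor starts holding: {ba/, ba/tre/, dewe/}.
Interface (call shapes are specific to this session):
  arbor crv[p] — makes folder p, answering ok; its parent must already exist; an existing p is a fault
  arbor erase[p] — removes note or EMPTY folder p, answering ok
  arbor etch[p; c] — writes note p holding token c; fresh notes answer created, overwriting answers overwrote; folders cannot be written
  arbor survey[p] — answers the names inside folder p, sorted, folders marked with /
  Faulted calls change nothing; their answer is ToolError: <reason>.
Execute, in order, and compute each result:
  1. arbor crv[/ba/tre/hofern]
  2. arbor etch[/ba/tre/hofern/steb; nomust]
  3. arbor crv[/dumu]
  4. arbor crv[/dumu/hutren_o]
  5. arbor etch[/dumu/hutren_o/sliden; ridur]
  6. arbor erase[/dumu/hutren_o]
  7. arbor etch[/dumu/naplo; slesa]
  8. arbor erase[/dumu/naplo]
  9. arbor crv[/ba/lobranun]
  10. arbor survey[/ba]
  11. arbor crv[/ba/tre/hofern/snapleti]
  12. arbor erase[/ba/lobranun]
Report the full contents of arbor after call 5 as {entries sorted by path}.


Answer: {ba/, ba/tre/, ba/tre/hofern/, ba/tre/hofern/steb=nomust, dewe/, dumu/, dumu/hutren_o/, dumu/hutren_o/sliden=ridur}

Derivation:
;; 1. arbor crv(p='/ba/tre/hofern') -> ok
;; 2. arbor etch(p='/ba/tre/hofern/steb', c='nomust') -> created
;; 3. arbor crv(p='/dumu') -> ok
;; 4. arbor crv(p='/dumu/hutren_o') -> ok
;; 5. arbor etch(p='/dumu/hutren_o/sliden', c='ridur') -> created
;; 6. arbor erase(p='/dumu/hutren_o') -> ToolError: not empty
;; 7. arbor etch(p='/dumu/naplo', c='slesa') -> created
;; 8. arbor erase(p='/dumu/naplo') -> ok
;; 9. arbor crv(p='/ba/lobranun') -> ok
;; 10. arbor survey(p='/ba') -> [lobranun/, tre/]
;; 11. arbor crv(p='/ba/tre/hofern/snapleti') -> ok
;; 12. arbor erase(p='/ba/lobranun') -> ok


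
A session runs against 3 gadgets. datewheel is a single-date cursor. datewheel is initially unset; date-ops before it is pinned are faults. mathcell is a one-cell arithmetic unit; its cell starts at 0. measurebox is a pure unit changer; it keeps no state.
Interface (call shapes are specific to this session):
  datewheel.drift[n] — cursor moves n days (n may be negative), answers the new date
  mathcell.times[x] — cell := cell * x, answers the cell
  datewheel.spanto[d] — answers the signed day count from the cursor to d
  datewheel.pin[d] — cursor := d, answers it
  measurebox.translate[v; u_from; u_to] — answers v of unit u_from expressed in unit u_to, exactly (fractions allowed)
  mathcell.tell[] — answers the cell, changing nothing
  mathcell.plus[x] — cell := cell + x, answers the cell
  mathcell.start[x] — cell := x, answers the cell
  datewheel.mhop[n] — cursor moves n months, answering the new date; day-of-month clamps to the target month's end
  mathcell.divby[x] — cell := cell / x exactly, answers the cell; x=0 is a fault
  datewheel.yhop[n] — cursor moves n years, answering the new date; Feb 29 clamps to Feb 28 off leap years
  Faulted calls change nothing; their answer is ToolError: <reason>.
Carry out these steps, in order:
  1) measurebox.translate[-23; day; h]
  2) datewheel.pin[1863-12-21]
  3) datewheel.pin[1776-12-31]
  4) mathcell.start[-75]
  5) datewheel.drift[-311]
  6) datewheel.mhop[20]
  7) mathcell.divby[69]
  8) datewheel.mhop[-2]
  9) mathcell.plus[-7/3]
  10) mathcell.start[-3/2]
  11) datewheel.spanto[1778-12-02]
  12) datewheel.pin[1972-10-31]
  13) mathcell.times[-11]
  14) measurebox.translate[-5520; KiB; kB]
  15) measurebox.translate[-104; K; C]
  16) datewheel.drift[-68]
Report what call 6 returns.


Answer: 1777-10-24

Derivation:
Invoking measurebox.translate using v→-23, u_from→day, u_to→h, which returns -552.
I invoke datewheel.pin using d→1863-12-21, and get 1863-12-21.
I try datewheel.pin using d→1776-12-31, which returns 1776-12-31.
I use mathcell.start using x→-75: -75.
I invoke datewheel.drift using n→-311: 1776-02-24.
I try datewheel.mhop using n→20, yielding 1777-10-24.
I use mathcell.divby using x→69, giving -25/23.
I try datewheel.mhop using n→-2, → 1777-08-24.
I use mathcell.plus using x→-7/3, giving -236/69.
I run mathcell.start using x→-3/2, yielding -3/2.
I call datewheel.spanto using d→1778-12-02, and get 465.
I try datewheel.pin using d→1972-10-31, giving 1972-10-31.
I run mathcell.times using x→-11, yielding 33/2.
Now I run measurebox.translate using v→-5520, u_from→KiB, u_to→kB: -141312/25.
Then measurebox.translate using v→-104, u_from→K, u_to→C, and see -7543/20.
I run datewheel.drift using n→-68, and see 1972-08-24.


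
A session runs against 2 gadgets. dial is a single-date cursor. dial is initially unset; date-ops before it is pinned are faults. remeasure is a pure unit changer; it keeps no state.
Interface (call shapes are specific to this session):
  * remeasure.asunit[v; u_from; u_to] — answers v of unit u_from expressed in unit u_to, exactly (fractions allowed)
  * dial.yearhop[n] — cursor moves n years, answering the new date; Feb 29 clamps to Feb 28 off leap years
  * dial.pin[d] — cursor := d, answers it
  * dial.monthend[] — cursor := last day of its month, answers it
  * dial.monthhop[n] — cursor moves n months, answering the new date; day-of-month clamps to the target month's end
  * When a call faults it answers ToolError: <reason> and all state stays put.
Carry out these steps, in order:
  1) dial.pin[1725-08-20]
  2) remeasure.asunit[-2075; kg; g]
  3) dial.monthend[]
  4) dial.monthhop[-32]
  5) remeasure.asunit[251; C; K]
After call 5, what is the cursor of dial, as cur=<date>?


Answer: cur=1722-12-31

Derivation:
Invoking dial.pin(d=1725-08-20), → 1725-08-20.
I try remeasure.asunit(v=-2075, u_from=kg, u_to=g): -2075000.
I run dial.monthend, → 1725-08-31.
Now I run dial.monthhop(n=-32), — result: 1722-12-31.
I use remeasure.asunit(v=251, u_from=C, u_to=K), which returns 10483/20.


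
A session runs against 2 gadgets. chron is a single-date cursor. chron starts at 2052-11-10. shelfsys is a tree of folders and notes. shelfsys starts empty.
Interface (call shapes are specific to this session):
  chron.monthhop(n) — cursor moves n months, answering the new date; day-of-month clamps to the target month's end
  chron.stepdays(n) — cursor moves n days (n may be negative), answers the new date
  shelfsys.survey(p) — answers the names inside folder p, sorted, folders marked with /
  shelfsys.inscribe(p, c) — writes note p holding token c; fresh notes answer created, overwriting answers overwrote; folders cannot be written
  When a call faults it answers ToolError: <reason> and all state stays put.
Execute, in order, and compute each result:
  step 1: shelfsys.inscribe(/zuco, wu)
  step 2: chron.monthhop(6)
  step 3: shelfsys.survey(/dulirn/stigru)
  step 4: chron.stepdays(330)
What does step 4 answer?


Invoking inscribe passing p='/zuco', c='wu', and get created.
Now I run monthhop passing n='6', and observe 2053-05-10.
I invoke survey passing p='/dulirn/stigru', and see ToolError: not found.
Calling stepdays passing n='330', → 2054-04-05.

Answer: 2054-04-05


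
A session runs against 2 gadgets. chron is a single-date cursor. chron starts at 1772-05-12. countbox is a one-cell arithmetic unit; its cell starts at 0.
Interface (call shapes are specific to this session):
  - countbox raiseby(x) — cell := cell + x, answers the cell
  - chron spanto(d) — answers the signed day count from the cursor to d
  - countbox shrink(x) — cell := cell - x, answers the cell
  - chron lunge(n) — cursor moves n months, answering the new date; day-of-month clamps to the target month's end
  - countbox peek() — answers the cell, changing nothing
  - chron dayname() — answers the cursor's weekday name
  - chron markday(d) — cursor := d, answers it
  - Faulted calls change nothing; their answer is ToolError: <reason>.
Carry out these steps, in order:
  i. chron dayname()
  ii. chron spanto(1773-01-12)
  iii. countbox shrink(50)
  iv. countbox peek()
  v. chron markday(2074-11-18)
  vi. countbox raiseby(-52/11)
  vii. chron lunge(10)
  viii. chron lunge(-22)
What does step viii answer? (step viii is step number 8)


Answer: 2073-11-18

Derivation:
> chron dayname
:: Tuesday
> chron spanto d→1773-01-12
:: 245
> countbox shrink x→50
:: -50
> countbox peek
:: -50
> chron markday d→2074-11-18
:: 2074-11-18
> countbox raiseby x→-52/11
:: -602/11
> chron lunge n→10
:: 2075-09-18
> chron lunge n→-22
:: 2073-11-18


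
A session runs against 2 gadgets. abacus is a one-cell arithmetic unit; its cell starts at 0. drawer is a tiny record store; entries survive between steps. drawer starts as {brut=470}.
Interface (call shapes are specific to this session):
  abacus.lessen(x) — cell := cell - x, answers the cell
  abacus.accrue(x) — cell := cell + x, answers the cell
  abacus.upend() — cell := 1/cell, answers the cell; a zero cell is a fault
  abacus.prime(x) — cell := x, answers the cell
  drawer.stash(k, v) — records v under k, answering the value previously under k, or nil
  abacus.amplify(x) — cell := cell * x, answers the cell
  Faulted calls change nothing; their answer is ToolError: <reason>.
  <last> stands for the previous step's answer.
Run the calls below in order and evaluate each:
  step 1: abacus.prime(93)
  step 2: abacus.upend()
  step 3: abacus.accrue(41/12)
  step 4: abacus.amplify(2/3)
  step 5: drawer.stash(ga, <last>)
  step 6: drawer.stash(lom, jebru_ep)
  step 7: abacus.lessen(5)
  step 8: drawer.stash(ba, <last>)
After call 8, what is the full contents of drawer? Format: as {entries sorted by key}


I use abacus.prime on x='93', and get 93.
Calling abacus.upend(), and get 1/93.
Calling abacus.accrue on x='41/12', yielding 425/124.
Then abacus.amplify on x='2/3', and get 425/186.
I run drawer.stash on k='ga', v='<last>', → nil.
Next I call drawer.stash on k='lom', v='jebru_ep', and see nil.
I invoke abacus.lessen on x='5', and observe -505/186.
Calling drawer.stash on k='ba', v='<last>', and get nil.

Answer: {ba=-505/186, brut=470, ga=425/186, lom=jebru_ep}


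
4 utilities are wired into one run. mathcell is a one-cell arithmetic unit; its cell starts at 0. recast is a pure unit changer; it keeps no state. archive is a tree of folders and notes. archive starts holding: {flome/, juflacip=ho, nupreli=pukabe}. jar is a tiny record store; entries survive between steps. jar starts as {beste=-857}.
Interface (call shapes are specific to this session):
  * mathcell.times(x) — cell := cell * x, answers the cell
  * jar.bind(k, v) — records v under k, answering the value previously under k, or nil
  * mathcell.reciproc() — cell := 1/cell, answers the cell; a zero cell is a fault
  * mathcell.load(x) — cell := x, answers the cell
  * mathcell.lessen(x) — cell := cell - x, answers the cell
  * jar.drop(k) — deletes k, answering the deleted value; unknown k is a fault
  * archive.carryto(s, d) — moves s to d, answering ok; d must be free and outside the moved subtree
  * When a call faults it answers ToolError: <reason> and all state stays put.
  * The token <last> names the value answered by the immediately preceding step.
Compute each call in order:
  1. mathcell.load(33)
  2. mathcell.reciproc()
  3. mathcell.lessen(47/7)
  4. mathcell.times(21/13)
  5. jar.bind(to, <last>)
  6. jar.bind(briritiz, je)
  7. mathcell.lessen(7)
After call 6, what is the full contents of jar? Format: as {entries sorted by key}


Answer: {beste=-857, briritiz=je, to=-1544/143}

Derivation:
Next I call mathcell.load(x→33), — result: 33.
Invoking mathcell.reciproc: 1/33.
Now I run mathcell.lessen(x→47/7), which returns -1544/231.
Then mathcell.times(x→21/13), giving -1544/143.
Calling jar.bind(k→to, v→<last>), which returns nil.
I try jar.bind(k→briritiz, v→je), and see nil.
Invoking mathcell.lessen(x→7), → -2545/143.


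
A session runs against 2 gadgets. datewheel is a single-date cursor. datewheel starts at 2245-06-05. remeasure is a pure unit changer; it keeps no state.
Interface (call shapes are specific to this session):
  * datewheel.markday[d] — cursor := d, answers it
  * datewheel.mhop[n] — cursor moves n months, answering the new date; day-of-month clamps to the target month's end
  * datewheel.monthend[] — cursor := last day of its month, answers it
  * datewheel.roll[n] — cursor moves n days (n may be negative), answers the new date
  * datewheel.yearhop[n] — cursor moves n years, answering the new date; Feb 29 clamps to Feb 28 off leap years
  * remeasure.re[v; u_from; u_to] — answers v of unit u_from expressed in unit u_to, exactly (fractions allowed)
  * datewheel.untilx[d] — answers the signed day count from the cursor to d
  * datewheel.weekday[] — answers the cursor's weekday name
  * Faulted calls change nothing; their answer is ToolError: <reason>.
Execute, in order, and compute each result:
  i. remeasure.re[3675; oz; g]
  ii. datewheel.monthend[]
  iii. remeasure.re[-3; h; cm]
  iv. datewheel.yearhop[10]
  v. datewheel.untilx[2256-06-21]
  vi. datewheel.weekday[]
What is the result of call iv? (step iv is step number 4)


Answer: 2255-06-30

Derivation:
! 1. remeasure.re(v: 3675, u_from: oz, u_to: g) : 6667807839/64000
! 2. datewheel.monthend() : 2245-06-30
! 3. remeasure.re(v: -3, u_from: h, u_to: cm) : ToolError: incompatible units
! 4. datewheel.yearhop(n: 10) : 2255-06-30
! 5. datewheel.untilx(d: 2256-06-21) : 357
! 6. datewheel.weekday() : Saturday


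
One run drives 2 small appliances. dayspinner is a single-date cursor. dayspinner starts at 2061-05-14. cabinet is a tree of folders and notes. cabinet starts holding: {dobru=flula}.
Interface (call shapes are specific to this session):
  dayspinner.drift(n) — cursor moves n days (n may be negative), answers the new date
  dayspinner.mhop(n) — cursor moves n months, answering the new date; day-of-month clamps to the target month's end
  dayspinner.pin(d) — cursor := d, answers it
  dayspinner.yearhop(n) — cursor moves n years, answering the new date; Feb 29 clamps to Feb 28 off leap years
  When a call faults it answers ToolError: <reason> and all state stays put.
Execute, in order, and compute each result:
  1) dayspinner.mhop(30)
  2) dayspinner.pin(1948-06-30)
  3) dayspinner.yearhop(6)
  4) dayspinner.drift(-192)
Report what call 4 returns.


Answer: 1953-12-20

Derivation:
-- 1. mhop(n='30') ~> 2063-11-14
-- 2. pin(d='1948-06-30') ~> 1948-06-30
-- 3. yearhop(n='6') ~> 1954-06-30
-- 4. drift(n='-192') ~> 1953-12-20


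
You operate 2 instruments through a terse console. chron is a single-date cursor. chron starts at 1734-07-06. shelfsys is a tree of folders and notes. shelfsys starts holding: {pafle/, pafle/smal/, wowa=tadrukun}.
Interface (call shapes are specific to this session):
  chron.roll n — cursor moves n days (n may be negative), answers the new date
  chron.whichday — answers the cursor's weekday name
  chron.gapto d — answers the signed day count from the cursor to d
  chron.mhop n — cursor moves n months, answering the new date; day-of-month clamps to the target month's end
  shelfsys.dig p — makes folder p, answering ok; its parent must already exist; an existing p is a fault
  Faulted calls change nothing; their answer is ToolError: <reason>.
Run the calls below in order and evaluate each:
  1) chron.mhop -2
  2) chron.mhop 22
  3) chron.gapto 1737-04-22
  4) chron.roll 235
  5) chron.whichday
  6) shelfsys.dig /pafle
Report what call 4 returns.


Answer: 1736-10-27

Derivation:
// 1. chron.mhop(-2) == 1734-05-06
// 2. chron.mhop(22) == 1736-03-06
// 3. chron.gapto(1737-04-22) == 412
// 4. chron.roll(235) == 1736-10-27
// 5. chron.whichday() == Saturday
// 6. shelfsys.dig(/pafle) == ToolError: exists


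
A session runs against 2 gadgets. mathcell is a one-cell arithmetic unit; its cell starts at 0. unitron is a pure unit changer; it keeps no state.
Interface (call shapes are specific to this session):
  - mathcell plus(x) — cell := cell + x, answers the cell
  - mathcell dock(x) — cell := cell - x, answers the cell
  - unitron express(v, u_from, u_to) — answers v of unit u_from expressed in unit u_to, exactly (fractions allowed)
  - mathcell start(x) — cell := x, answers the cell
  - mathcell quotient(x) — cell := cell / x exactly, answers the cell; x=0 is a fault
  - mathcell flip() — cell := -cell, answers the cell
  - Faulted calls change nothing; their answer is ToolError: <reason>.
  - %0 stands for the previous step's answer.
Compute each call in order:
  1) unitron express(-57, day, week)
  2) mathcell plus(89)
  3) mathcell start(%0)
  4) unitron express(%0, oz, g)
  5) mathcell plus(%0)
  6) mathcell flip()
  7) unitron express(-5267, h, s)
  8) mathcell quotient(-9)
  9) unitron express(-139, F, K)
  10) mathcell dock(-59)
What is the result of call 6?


Answer: -4179372093/1600000

Derivation:
==> unitron express(v='-57', u_from='day', u_to='week')
<== -57/7
==> mathcell plus(x='89')
<== 89
==> mathcell start(x='%0')
<== 89
==> unitron express(v='%0', u_from='oz', u_to='g')
<== 4036972093/1600000
==> mathcell plus(x='%0')
<== 4179372093/1600000
==> mathcell flip()
<== -4179372093/1600000
==> unitron express(v='-5267', u_from='h', u_to='s')
<== -18961200
==> mathcell quotient(x='-9')
<== 464374677/1600000
==> unitron express(v='-139', u_from='F', u_to='K')
<== 3563/20
==> mathcell dock(x='-59')
<== 558774677/1600000


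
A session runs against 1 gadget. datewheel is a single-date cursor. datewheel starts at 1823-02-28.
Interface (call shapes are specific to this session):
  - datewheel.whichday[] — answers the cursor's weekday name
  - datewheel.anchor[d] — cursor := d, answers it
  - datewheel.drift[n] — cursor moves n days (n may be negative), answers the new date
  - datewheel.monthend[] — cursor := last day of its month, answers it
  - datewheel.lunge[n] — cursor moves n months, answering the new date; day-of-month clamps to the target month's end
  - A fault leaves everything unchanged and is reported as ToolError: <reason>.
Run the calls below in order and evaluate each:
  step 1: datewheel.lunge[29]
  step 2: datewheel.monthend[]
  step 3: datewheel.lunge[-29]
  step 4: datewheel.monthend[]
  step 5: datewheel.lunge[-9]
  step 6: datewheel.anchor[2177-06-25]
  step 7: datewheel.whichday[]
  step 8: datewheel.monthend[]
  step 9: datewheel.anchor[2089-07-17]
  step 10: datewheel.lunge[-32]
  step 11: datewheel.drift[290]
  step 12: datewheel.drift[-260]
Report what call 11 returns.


Answer: 2087-09-03

Derivation:
Then lunge(n: 29), and observe 1825-07-28.
I try monthend, and observe 1825-07-31.
Next I call lunge(n: -29), and see 1823-02-28.
I try monthend(), which returns 1823-02-28.
Invoking lunge(n: -9): 1822-05-28.
Then anchor(d: 2177-06-25), and get 2177-06-25.
Now I run whichday: Wednesday.
Then monthend, and see 2177-06-30.
I try anchor(d: 2089-07-17), giving 2089-07-17.
Now I run lunge(n: -32), yielding 2086-11-17.
Using drift(n: 290), → 2087-09-03.
Next I call drift(n: -260), and get 2086-12-17.


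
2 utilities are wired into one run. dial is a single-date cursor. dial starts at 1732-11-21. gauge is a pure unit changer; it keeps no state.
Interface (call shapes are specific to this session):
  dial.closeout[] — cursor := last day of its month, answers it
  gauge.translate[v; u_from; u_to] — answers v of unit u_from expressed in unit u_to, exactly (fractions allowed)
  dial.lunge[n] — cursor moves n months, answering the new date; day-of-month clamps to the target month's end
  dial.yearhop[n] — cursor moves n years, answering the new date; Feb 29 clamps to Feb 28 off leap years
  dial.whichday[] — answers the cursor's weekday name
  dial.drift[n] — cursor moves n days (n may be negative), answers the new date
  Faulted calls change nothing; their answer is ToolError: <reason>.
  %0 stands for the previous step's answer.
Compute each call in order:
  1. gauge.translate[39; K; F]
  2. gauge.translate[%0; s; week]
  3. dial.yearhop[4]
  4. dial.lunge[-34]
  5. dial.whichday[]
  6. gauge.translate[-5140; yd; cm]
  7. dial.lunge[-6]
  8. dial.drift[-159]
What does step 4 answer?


Answer: 1734-01-21

Derivation:
% translate(39, K, F) -> -38947/100
% translate(%0, s, week) -> -38947/60480000
% yearhop(4) -> 1736-11-21
% lunge(-34) -> 1734-01-21
% whichday() -> Thursday
% translate(-5140, yd, cm) -> -2350008/5
% lunge(-6) -> 1733-07-21
% drift(-159) -> 1733-02-12


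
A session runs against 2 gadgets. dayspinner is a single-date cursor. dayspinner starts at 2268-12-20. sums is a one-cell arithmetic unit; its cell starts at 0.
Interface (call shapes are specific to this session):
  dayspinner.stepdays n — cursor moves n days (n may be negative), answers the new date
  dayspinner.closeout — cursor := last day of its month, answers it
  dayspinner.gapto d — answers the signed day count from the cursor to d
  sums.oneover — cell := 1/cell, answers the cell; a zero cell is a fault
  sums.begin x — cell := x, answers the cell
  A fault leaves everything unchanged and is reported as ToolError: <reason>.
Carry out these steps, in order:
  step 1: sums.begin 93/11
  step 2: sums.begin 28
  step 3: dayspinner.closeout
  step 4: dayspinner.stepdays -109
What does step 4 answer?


>> sums.begin(x: 93/11)
<< 93/11
>> sums.begin(x: 28)
<< 28
>> dayspinner.closeout()
<< 2268-12-31
>> dayspinner.stepdays(n: -109)
<< 2268-09-13

Answer: 2268-09-13


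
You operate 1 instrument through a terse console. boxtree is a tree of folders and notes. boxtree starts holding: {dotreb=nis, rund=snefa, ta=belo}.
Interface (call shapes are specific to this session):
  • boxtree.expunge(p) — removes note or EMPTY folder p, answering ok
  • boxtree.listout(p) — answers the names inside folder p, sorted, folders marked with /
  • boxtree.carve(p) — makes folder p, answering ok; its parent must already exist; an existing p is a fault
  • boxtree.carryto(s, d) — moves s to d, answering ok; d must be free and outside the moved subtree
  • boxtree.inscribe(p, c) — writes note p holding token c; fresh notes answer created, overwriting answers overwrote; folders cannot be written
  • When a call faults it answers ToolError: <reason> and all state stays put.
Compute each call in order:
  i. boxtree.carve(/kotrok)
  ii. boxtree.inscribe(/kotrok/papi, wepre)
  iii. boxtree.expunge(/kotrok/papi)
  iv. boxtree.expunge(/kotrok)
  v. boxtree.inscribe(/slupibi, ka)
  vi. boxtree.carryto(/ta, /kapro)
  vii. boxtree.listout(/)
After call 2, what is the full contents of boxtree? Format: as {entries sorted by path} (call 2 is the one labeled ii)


Answer: {dotreb=nis, kotrok/, kotrok/papi=wepre, rund=snefa, ta=belo}

Derivation:
# boxtree.carve(p→/kotrok) -> ok
# boxtree.inscribe(p→/kotrok/papi, c→wepre) -> created
# boxtree.expunge(p→/kotrok/papi) -> ok
# boxtree.expunge(p→/kotrok) -> ok
# boxtree.inscribe(p→/slupibi, c→ka) -> created
# boxtree.carryto(s→/ta, d→/kapro) -> ok
# boxtree.listout(p→/) -> [dotreb, kapro, rund, slupibi]


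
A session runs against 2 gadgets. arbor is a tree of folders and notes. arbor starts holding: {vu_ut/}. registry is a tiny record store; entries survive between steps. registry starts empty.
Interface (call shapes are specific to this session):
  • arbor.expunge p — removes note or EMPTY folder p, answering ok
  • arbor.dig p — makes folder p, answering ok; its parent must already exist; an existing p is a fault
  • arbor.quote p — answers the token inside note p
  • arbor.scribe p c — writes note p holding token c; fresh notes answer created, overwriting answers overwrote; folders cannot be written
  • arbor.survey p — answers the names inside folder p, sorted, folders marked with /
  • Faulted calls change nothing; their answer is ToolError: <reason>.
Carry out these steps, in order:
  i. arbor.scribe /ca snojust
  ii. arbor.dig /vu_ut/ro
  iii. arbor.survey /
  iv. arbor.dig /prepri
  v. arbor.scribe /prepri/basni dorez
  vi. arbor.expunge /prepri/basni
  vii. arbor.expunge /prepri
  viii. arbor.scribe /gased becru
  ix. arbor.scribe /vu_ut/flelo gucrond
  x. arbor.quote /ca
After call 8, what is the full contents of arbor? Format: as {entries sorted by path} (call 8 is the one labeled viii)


I try arbor.scribe with p=/ca, c=snojust: created.
Invoking arbor.dig with p=/vu_ut/ro, → ok.
Invoking arbor.survey with p=/, — result: [ca, vu_ut/].
I call arbor.dig with p=/prepri, → ok.
Now I run arbor.scribe with p=/prepri/basni, c=dorez, and get created.
Invoking arbor.expunge with p=/prepri/basni, → ok.
Next I call arbor.expunge with p=/prepri, and see ok.
Now I run arbor.scribe with p=/gased, c=becru: created.
I run arbor.scribe with p=/vu_ut/flelo, c=gucrond, and observe created.
Next I call arbor.quote with p=/ca, and see snojust.

Answer: {ca=snojust, gased=becru, vu_ut/, vu_ut/ro/}


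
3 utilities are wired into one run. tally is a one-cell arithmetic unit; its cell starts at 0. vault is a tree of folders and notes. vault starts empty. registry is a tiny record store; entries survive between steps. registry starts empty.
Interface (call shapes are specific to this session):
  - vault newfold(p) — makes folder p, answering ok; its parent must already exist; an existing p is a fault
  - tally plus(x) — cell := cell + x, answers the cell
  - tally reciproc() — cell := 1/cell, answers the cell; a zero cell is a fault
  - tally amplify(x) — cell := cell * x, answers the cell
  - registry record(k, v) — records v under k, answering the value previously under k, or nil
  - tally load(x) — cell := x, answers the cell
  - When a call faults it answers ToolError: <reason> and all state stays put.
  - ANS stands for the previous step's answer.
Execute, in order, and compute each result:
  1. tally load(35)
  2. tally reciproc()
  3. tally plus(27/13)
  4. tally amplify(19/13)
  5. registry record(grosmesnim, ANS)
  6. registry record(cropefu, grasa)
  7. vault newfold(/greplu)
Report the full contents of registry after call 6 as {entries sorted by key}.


Answer: {cropefu=grasa, grosmesnim=18202/5915}

Derivation:
==> tally load(x='35')
<== 35
==> tally reciproc()
<== 1/35
==> tally plus(x='27/13')
<== 958/455
==> tally amplify(x='19/13')
<== 18202/5915
==> registry record(k='grosmesnim', v='ANS')
<== nil
==> registry record(k='cropefu', v='grasa')
<== nil
==> vault newfold(p='/greplu')
<== ok


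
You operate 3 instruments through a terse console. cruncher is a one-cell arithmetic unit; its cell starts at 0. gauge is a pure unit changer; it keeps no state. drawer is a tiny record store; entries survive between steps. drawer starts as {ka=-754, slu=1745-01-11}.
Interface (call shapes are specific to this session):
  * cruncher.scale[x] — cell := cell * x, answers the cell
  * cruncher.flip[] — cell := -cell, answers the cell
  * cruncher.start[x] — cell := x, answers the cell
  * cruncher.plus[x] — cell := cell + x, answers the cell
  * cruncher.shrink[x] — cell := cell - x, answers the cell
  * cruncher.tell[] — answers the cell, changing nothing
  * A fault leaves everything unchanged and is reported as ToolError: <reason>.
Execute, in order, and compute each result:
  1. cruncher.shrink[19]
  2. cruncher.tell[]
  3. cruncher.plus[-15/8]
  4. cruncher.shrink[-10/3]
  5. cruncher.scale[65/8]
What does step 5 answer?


Answer: -27365/192

Derivation:
-> cruncher.shrink(x→19)
<- -19
-> cruncher.tell()
<- -19
-> cruncher.plus(x→-15/8)
<- -167/8
-> cruncher.shrink(x→-10/3)
<- -421/24
-> cruncher.scale(x→65/8)
<- -27365/192
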